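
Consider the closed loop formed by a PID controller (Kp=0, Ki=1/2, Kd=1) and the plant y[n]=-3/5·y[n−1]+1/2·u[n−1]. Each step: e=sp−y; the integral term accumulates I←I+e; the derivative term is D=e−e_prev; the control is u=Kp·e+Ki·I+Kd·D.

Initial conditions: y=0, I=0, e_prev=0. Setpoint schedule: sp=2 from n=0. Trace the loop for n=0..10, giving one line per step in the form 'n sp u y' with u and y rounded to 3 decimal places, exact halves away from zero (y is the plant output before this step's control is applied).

0 2 3.000 0.000
1 2 -0.250 1.500
2 2 5.288 -1.025
3 2 -2.151 3.259
4 2 10.938 -3.031
5 2 -8.313 7.287
6 2 23.085 -8.529
7 2 -25.249 16.660
8 2 51.530 -22.621
9 2 -68.377 39.337
10 2 120.605 -57.791

(exact arithmetic carried between steps; '≈' marks a value shown rounded to 6 d.p. or computed from one; I and e_prev carry over from the previous line; the table rounds u and y to 3 d.p., halves away from zero)
n=0: y=0, sp=2, e=sp−y=2; I=2, D=e−e_prev=2; u=0·2+1/2·2+1·2=3; next y=-3/5·0+1/2·3=1.5
n=1: y=1.5, sp=2, e=sp−y=0.5; I=2.5, D=e−e_prev=-1.5; u=0·0.5+1/2·2.5+1·(-1.5)=-0.25; next y=-3/5·1.5+1/2·(-0.25)=-1.025
n=2: y=-1.025, sp=2, e=sp−y=3.025; I=5.525, D=e−e_prev=2.525; u=0·3.025+1/2·5.525+1·2.525=5.2875; next y=-3/5·(-1.025)+1/2·5.2875=3.25875
n=3: y=3.25875, sp=2, e=sp−y=-1.25875; I=4.26625, D=e−e_prev=-4.28375; u=0·(-1.25875)+1/2·4.26625+1·(-4.28375)=-2.150625; next y=-3/5·3.25875+1/2·(-2.150625)≈-3.030563
n=4: y≈-3.030563, sp=2, e=sp−y≈5.030563; I≈9.296813, D=e−e_prev≈6.289313; u=0·5.030563+1/2·9.296813+1·6.289313≈10.937719; next y=-3/5·(-3.030563)+1/2·10.937719≈7.287197
n=5: y≈7.287197, sp=2, e=sp−y≈-5.287197; I≈4.009616, D=e−e_prev≈-10.317759; u=0·(-5.287197)+1/2·4.009616+1·(-10.317759)≈-8.312952; next y=-3/5·7.287197+1/2·(-8.312952)≈-8.528794
n=6: y≈-8.528794, sp=2, e=sp−y≈10.528794; I≈14.538410, D=e−e_prev≈15.815991; u=0·10.528794+1/2·14.538410+1·15.815991≈23.085196; next y=-3/5·(-8.528794)+1/2·23.085196≈16.659874
n=7: y≈16.659874, sp=2, e=sp−y≈-14.659874; I≈-0.121465, D=e−e_prev≈-25.188668; u=0·(-14.659874)+1/2·(-0.121465)+1·(-25.188668)≈-25.249400; next y=-3/5·16.659874+1/2·(-25.249400)≈-22.620625
n=8: y≈-22.620625, sp=2, e=sp−y≈24.620625; I≈24.499160, D=e−e_prev≈39.280499; u=0·24.620625+1/2·24.499160+1·39.280499≈51.530079; next y=-3/5·(-22.620625)+1/2·51.530079≈39.337414
n=9: y≈39.337414, sp=2, e=sp−y≈-37.337414; I≈-12.838254, D=e−e_prev≈-61.958039; u=0·(-37.337414)+1/2·(-12.838254)+1·(-61.958039)≈-68.377166; next y=-3/5·39.337414+1/2·(-68.377166)≈-57.791031
n=10: y≈-57.791031, sp=2, e=sp−y≈59.791031; I≈46.952777, D=e−e_prev≈97.128446; u=0·59.791031+1/2·46.952777+1·97.128446≈120.604834; next y=-3/5·(-57.791031)+1/2·120.604834≈94.977036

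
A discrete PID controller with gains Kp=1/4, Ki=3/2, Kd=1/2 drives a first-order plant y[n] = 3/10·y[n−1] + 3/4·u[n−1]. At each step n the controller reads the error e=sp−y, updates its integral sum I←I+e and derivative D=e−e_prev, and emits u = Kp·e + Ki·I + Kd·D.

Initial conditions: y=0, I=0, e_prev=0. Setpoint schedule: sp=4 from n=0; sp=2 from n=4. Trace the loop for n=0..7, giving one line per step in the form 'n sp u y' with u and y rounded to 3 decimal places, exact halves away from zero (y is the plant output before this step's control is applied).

0 4 9.000 0.000
1 4 -2.188 6.750
2 4 11.385 0.384
3 4 -4.981 8.654
4 2 9.709 -1.140
5 2 -7.657 6.940
6 2 12.824 -3.661
7 2 -11.392 8.520

(exact arithmetic carried between steps; '≈' marks a value shown rounded to 6 d.p. or computed from one; I and e_prev carry over from the previous line; the table rounds u and y to 3 d.p., halves away from zero)
n=0: y=0, sp=4, e=sp−y=4; I=4, D=e−e_prev=4; u=1/4·4+3/2·4+1/2·4=9; next y=3/10·0+3/4·9=6.75
n=1: y=6.75, sp=4, e=sp−y=-2.75; I=1.25, D=e−e_prev=-6.75; u=1/4·(-2.75)+3/2·1.25+1/2·(-6.75)=-2.1875; next y=3/10·6.75+3/4·(-2.1875)=0.384375
n=2: y=0.384375, sp=4, e=sp−y=3.615625; I=4.865625, D=e−e_prev=6.365625; u=1/4·3.615625+3/2·4.865625+1/2·6.365625≈11.385156; next y=3/10·0.384375+3/4·11.385156≈8.654180
n=3: y≈8.654180, sp=4, e=sp−y≈-4.654180; I≈0.211445, D=e−e_prev≈-8.269805; u=1/4·(-4.654180)+3/2·0.211445+1/2·(-8.269805)≈-4.981279; next y=3/10·8.654180+3/4·(-4.981279)≈-1.139706
n=4: y≈-1.139706, sp=2, e=sp−y≈3.139706; I≈3.351151, D=e−e_prev≈7.793885; u=1/4·3.139706+3/2·3.351151+1/2·7.793885≈9.708595; next y=3/10·(-1.139706)+3/4·9.708595≈6.939535
n=5: y≈6.939535, sp=2, e=sp−y≈-4.939535; I≈-1.588384, D=e−e_prev≈-8.079240; u=1/4·(-4.939535)+3/2·(-1.588384)+1/2·(-8.079240)≈-7.657080; next y=3/10·6.939535+3/4·(-7.657080)≈-3.660949
n=6: y≈-3.660949, sp=2, e=sp−y≈5.660949; I≈4.072565, D=e−e_prev≈10.600484; u=1/4·5.660949+3/2·4.072565+1/2·10.600484≈12.824328; next y=3/10·(-3.660949)+3/4·12.824328≈8.519961
n=7: y≈8.519961, sp=2, e=sp−y≈-6.519961; I≈-2.447395, D=e−e_prev≈-12.180910; u=1/4·(-6.519961)+3/2·(-2.447395)+1/2·(-12.180910)≈-11.391539; next y=3/10·8.519961+3/4·(-11.391539)≈-5.987666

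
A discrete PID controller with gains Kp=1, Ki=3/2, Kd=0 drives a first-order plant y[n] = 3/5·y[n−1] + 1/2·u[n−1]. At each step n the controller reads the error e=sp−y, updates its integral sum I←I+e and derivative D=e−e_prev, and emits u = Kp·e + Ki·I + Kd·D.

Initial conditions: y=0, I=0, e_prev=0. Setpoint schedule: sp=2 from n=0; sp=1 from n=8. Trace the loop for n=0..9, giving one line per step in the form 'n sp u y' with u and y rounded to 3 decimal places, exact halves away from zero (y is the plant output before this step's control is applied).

(exact arithmetic carried between steps; '≈' marks a value shown rounded to 6 d.p. or computed from one; I and e_prev carry over from the previous line; the table rounds u and y to 3 d.p., halves away from zero)
n=0: y=0, sp=2, e=sp−y=2; I=2, D=e−e_prev=2; u=1·2+3/2·2+0·2=5; next y=3/5·0+1/2·5=2.5
n=1: y=2.5, sp=2, e=sp−y=-0.5; I=1.5, D=e−e_prev=-2.5; u=1·(-0.5)+3/2·1.5+0·(-2.5)=1.75; next y=3/5·2.5+1/2·1.75=2.375
n=2: y=2.375, sp=2, e=sp−y=-0.375; I=1.125, D=e−e_prev=0.125; u=1·(-0.375)+3/2·1.125+0·0.125=1.3125; next y=3/5·2.375+1/2·1.3125=2.08125
n=3: y=2.08125, sp=2, e=sp−y=-0.08125; I=1.04375, D=e−e_prev=0.29375; u=1·(-0.08125)+3/2·1.04375+0·0.29375=1.484375; next y=3/5·2.08125+1/2·1.484375≈1.990938
n=4: y≈1.990938, sp=2, e=sp−y≈0.009063; I≈1.052813, D=e−e_prev≈0.090313; u=1·0.009063+3/2·1.052813+0·0.090313≈1.588281; next y=3/5·1.990938+1/2·1.588281≈1.988703
n=5: y≈1.988703, sp=2, e=sp−y≈0.011297; I≈1.064109, D=e−e_prev≈0.002234; u=1·0.011297+3/2·1.064109+0·0.002234≈1.607461; next y=3/5·1.988703+1/2·1.607461≈1.996952
n=6: y≈1.996952, sp=2, e=sp−y≈0.003048; I≈1.067157, D=e−e_prev≈-0.008249; u=1·0.003048+3/2·1.067157+0·(-0.008249)≈1.603783; next y=3/5·1.996952+1/2·1.603783≈2.000063
n=7: y≈2.000063, sp=2, e=sp−y≈-0.000063; I≈1.067094, D=e−e_prev≈-0.003111; u=1·(-0.000063)+3/2·1.067094+0·(-0.003111)≈1.600578; next y=3/5·2.000063+1/2·1.600578≈2.000327
n=8: y≈2.000327, sp=1, e=sp−y≈-1.000327; I≈0.066767, D=e−e_prev≈-1.000264; u=1·(-1.000327)+3/2·0.066767+0·(-1.000264)≈-0.900176; next y=3/5·2.000327+1/2·(-0.900176)≈0.750108
n=9: y≈0.750108, sp=1, e=sp−y≈0.249892; I≈0.316659, D=e−e_prev≈1.250219; u=1·0.249892+3/2·0.316659+0·1.250219≈0.724881; next y=3/5·0.750108+1/2·0.724881≈0.812505

0 2 5.000 0.000
1 2 1.750 2.500
2 2 1.313 2.375
3 2 1.484 2.081
4 2 1.588 1.991
5 2 1.607 1.989
6 2 1.604 1.997
7 2 1.601 2.000
8 1 -0.900 2.000
9 1 0.725 0.750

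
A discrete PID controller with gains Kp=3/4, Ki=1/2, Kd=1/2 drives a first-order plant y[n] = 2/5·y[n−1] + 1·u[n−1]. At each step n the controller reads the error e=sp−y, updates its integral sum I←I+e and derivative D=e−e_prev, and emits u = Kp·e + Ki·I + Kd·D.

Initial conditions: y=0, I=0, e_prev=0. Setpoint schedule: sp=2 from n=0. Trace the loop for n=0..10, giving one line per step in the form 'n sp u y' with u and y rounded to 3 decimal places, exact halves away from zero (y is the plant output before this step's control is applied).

0 2 3.500 0.000
1 2 -2.625 3.500
2 2 6.644 -1.225
3 2 -7.019 6.154
4 2 13.338 -4.558
5 2 -16.866 11.515
6 2 28.019 -12.260
7 2 -38.645 23.115
8 2 60.385 -29.399
9 2 -86.715 48.625
10 2 131.792 -67.265

(exact arithmetic carried between steps; '≈' marks a value shown rounded to 6 d.p. or computed from one; I and e_prev carry over from the previous line; the table rounds u and y to 3 d.p., halves away from zero)
n=0: y=0, sp=2, e=sp−y=2; I=2, D=e−e_prev=2; u=3/4·2+1/2·2+1/2·2=3.5; next y=2/5·0+1·3.5=3.5
n=1: y=3.5, sp=2, e=sp−y=-1.5; I=0.5, D=e−e_prev=-3.5; u=3/4·(-1.5)+1/2·0.5+1/2·(-3.5)=-2.625; next y=2/5·3.5+1·(-2.625)=-1.225
n=2: y=-1.225, sp=2, e=sp−y=3.225; I=3.725, D=e−e_prev=4.725; u=3/4·3.225+1/2·3.725+1/2·4.725=6.64375; next y=2/5·(-1.225)+1·6.64375=6.15375
n=3: y=6.15375, sp=2, e=sp−y=-4.15375; I=-0.42875, D=e−e_prev=-7.37875; u=3/4·(-4.15375)+1/2·(-0.42875)+1/2·(-7.37875)≈-7.019063; next y=2/5·6.15375+1·(-7.019063)≈-4.557563
n=4: y≈-4.557563, sp=2, e=sp−y≈6.557563; I≈6.128813, D=e−e_prev≈10.711313; u=3/4·6.557563+1/2·6.128813+1/2·10.711313≈13.338234; next y=2/5·(-4.557563)+1·13.338234≈11.515209
n=5: y≈11.515209, sp=2, e=sp−y≈-9.515209; I≈-3.386397, D=e−e_prev≈-16.072772; u=3/4·(-9.515209)+1/2·(-3.386397)+1/2·(-16.072772)≈-16.865991; next y=2/5·11.515209+1·(-16.865991)≈-12.259908
n=6: y≈-12.259908, sp=2, e=sp−y≈14.259908; I≈10.873511, D=e−e_prev≈23.775117; u=3/4·14.259908+1/2·10.873511+1/2·23.775117≈28.019245; next y=2/5·(-12.259908)+1·28.019245≈23.115282
n=7: y≈23.115282, sp=2, e=sp−y≈-21.115282; I≈-10.241771, D=e−e_prev≈-35.375189; u=3/4·(-21.115282)+1/2·(-10.241771)+1/2·(-35.375189)≈-38.644941; next y=2/5·23.115282+1·(-38.644941)≈-29.398829
n=8: y≈-29.398829, sp=2, e=sp−y≈31.398829; I≈21.157058, D=e−e_prev≈52.514110; u=3/4·31.398829+1/2·21.157058+1/2·52.514110≈60.384705; next y=2/5·(-29.398829)+1·60.384705≈48.625174
n=9: y≈48.625174, sp=2, e=sp−y≈-46.625174; I≈-25.468116, D=e−e_prev≈-78.024003; u=3/4·(-46.625174)+1/2·(-25.468116)+1/2·(-78.024003)≈-86.714940; next y=2/5·48.625174+1·(-86.714940)≈-67.264870
n=10: y≈-67.264870, sp=2, e=sp−y≈69.264870; I≈43.796754, D=e−e_prev≈115.890044; u=3/4·69.264870+1/2·43.796754+1/2·115.890044≈131.792052; next y=2/5·(-67.264870)+1·131.792052≈104.886104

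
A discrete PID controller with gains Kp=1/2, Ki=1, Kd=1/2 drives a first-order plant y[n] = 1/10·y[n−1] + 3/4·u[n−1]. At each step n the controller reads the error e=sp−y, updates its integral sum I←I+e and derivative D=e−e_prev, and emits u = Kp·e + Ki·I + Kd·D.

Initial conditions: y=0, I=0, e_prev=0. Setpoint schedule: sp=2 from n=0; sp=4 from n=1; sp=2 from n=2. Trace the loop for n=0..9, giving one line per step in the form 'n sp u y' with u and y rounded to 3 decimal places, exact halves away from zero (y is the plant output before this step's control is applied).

0 2 4.000 0.000
1 4 3.000 3.000
2 2 1.400 2.550
3 2 4.115 1.305
4 2 0.364 3.217
5 2 5.347 0.595
6 2 -1.509 4.070
7 2 7.748 -0.725
8 2 -4.851 5.739
9 2 12.248 -3.064

(exact arithmetic carried between steps; '≈' marks a value shown rounded to 6 d.p. or computed from one; I and e_prev carry over from the previous line; the table rounds u and y to 3 d.p., halves away from zero)
n=0: y=0, sp=2, e=sp−y=2; I=2, D=e−e_prev=2; u=1/2·2+1·2+1/2·2=4; next y=1/10·0+3/4·4=3
n=1: y=3, sp=4, e=sp−y=1; I=3, D=e−e_prev=-1; u=1/2·1+1·3+1/2·(-1)=3; next y=1/10·3+3/4·3=2.55
n=2: y=2.55, sp=2, e=sp−y=-0.55; I=2.45, D=e−e_prev=-1.55; u=1/2·(-0.55)+1·2.45+1/2·(-1.55)=1.4; next y=1/10·2.55+3/4·1.4=1.305
n=3: y=1.305, sp=2, e=sp−y=0.695; I=3.145, D=e−e_prev=1.245; u=1/2·0.695+1·3.145+1/2·1.245=4.115; next y=1/10·1.305+3/4·4.115=3.21675
n=4: y=3.21675, sp=2, e=sp−y=-1.21675; I=1.92825, D=e−e_prev=-1.91175; u=1/2·(-1.21675)+1·1.92825+1/2·(-1.91175)=0.364; next y=1/10·3.21675+3/4·0.364=0.594675
n=5: y=0.594675, sp=2, e=sp−y=1.405325; I=3.333575, D=e−e_prev=2.622075; u=1/2·1.405325+1·3.333575+1/2·2.622075=5.347275; next y=1/10·0.594675+3/4·5.347275≈4.069924
n=6: y≈4.069924, sp=2, e=sp−y≈-2.069924; I≈1.263651, D=e−e_prev≈-3.475249; u=1/2·(-2.069924)+1·1.263651+1/2·(-3.475249)≈-1.508935; next y=1/10·4.069924+3/4·(-1.508935)≈-0.724709
n=7: y≈-0.724709, sp=2, e=sp−y≈2.724709; I≈3.988360, D=e−e_prev≈4.794633; u=1/2·2.724709+1·3.988360+1/2·4.794633≈7.748031; next y=1/10·(-0.724709)+3/4·7.748031≈5.738552
n=8: y≈5.738552, sp=2, e=sp−y≈-3.738552; I≈0.249808, D=e−e_prev≈-6.463261; u=1/2·(-3.738552)+1·0.249808+1/2·(-6.463261)≈-4.851099; next y=1/10·5.738552+3/4·(-4.851099)≈-3.064469
n=9: y≈-3.064469, sp=2, e=sp−y≈5.064469; I≈5.314277, D=e−e_prev≈8.803021; u=1/2·5.064469+1·5.314277+1/2·8.803021≈12.248022; next y=1/10·(-3.064469)+3/4·12.248022≈8.879569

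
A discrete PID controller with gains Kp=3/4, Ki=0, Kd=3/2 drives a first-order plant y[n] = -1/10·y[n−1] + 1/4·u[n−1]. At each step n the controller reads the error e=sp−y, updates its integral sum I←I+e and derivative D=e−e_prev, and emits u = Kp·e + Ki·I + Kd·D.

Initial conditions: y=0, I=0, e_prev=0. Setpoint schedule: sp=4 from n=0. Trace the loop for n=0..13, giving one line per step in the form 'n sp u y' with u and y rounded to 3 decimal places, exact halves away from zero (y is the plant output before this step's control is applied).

0 4 9.000 0.000
1 4 -2.063 2.250
2 4 8.041 -0.741
3 4 -2.801 2.084
4 4 8.171 -0.909
5 4 -3.164 2.134
6 4 8.460 -1.004
7 4 -3.491 2.215
8 4 8.785 -1.094
9 4 -3.830 2.306
10 4 9.132 -1.188
11 4 -4.186 2.402
12 4 9.497 -1.287
13 4 -4.562 2.503

(exact arithmetic carried between steps; '≈' marks a value shown rounded to 6 d.p. or computed from one; I and e_prev carry over from the previous line; the table rounds u and y to 3 d.p., halves away from zero)
n=0: y=0, sp=4, e=sp−y=4; I=4, D=e−e_prev=4; u=3/4·4+0·4+3/2·4=9; next y=-1/10·0+1/4·9=2.25
n=1: y=2.25, sp=4, e=sp−y=1.75; I=5.75, D=e−e_prev=-2.25; u=3/4·1.75+0·5.75+3/2·(-2.25)=-2.0625; next y=-1/10·2.25+1/4·(-2.0625)=-0.740625
n=2: y=-0.740625, sp=4, e=sp−y=4.740625; I=10.490625, D=e−e_prev=2.990625; u=3/4·4.740625+0·10.490625+3/2·2.990625≈8.041406; next y=-1/10·(-0.740625)+1/4·8.041406≈2.084414
n=3: y≈2.084414, sp=4, e=sp−y≈1.915586; I≈12.406211, D=e−e_prev≈-2.825039; u=3/4·1.915586+0·12.406211+3/2·(-2.825039)≈-2.800869; next y=-1/10·2.084414+1/4·(-2.800869)≈-0.908659
n=4: y≈-0.908659, sp=4, e=sp−y≈4.908659; I≈17.314870, D=e−e_prev≈2.993073; u=3/4·4.908659+0·17.314870+3/2·2.993073≈8.171103; next y=-1/10·(-0.908659)+1/4·8.171103≈2.133642
n=5: y≈2.133642, sp=4, e=sp−y≈1.866358; I≈19.181228, D=e−e_prev≈-3.042300; u=3/4·1.866358+0·19.181228+3/2·(-3.042300)≈-3.163682; next y=-1/10·2.133642+1/4·(-3.163682)≈-1.004285
n=6: y≈-1.004285, sp=4, e=sp−y≈5.004285; I≈24.185513, D=e−e_prev≈3.137926; u=3/4·5.004285+0·24.185513+3/2·3.137926≈8.460103; next y=-1/10·(-1.004285)+1/4·8.460103≈2.215454
n=7: y≈2.215454, sp=4, e=sp−y≈1.784546; I≈25.970058, D=e−e_prev≈-3.219739; u=3/4·1.784546+0·25.970058+3/2·(-3.219739)≈-3.491199; next y=-1/10·2.215454+1/4·(-3.491199)≈-1.094345
n=8: y≈-1.094345, sp=4, e=sp−y≈5.094345; I≈31.064404, D=e−e_prev≈3.309799; u=3/4·5.094345+0·31.064404+3/2·3.309799≈8.785458; next y=-1/10·(-1.094345)+1/4·8.785458≈2.305799
n=9: y≈2.305799, sp=4, e=sp−y≈1.694201; I≈32.758605, D=e−e_prev≈-3.400144; u=3/4·1.694201+0·32.758605+3/2·(-3.400144)≈-3.829565; next y=-1/10·2.305799+1/4·(-3.829565)≈-1.187971
n=10: y≈-1.187971, sp=4, e=sp−y≈5.187971; I≈37.946576, D=e−e_prev≈3.493770; u=3/4·5.187971+0·37.946576+3/2·3.493770≈9.131634; next y=-1/10·(-1.187971)+1/4·9.131634≈2.401706
n=11: y≈2.401706, sp=4, e=sp−y≈1.598294; I≈39.544870, D=e−e_prev≈-3.589677; u=3/4·1.598294+0·39.544870+3/2·(-3.589677)≈-4.185794; next y=-1/10·2.401706+1/4·(-4.185794)≈-1.286619
n=12: y≈-1.286619, sp=4, e=sp−y≈5.286619; I≈44.831489, D=e−e_prev≈3.688325; u=3/4·5.286619+0·44.831489+3/2·3.688325≈9.497451; next y=-1/10·(-1.286619)+1/4·9.497451≈2.503025
n=13: y≈2.503025, sp=4, e=sp−y≈1.496975; I≈46.328465, D=e−e_prev≈-3.789644; u=3/4·1.496975+0·46.328465+3/2·(-3.789644)≈-4.561734; next y=-1/10·2.503025+1/4·(-4.561734)≈-1.390736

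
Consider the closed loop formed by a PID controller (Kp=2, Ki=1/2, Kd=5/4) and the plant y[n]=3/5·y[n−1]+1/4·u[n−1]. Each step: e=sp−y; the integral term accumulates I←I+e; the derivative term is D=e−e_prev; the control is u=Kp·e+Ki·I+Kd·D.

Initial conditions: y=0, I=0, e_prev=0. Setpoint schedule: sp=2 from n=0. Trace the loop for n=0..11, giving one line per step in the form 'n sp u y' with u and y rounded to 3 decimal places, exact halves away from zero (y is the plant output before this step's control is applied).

(exact arithmetic carried between steps; '≈' marks a value shown rounded to 6 d.p. or computed from one; I and e_prev carry over from the previous line; the table rounds u and y to 3 d.p., halves away from zero)
n=0: y=0, sp=2, e=sp−y=2; I=2, D=e−e_prev=2; u=2·2+1/2·2+5/4·2=7.5; next y=3/5·0+1/4·7.5=1.875
n=1: y=1.875, sp=2, e=sp−y=0.125; I=2.125, D=e−e_prev=-1.875; u=2·0.125+1/2·2.125+5/4·(-1.875)=-1.03125; next y=3/5·1.875+1/4·(-1.03125)≈0.867188
n=2: y≈0.867188, sp=2, e=sp−y≈1.132813; I≈3.257813, D=e−e_prev≈1.007813; u=2·1.132813+1/2·3.257813+5/4·1.007813≈5.154297; next y=3/5·0.867188+1/4·5.154297≈1.808887
n=3: y≈1.808887, sp=2, e=sp−y≈0.191113; I≈3.448926, D=e−e_prev≈-0.941699; u=2·0.191113+1/2·3.448926+5/4·(-0.941699)≈0.929565; next y=3/5·1.808887+1/4·0.929565≈1.317723
n=4: y≈1.317723, sp=2, e=sp−y≈0.682277; I≈4.131202, D=e−e_prev≈0.491163; u=2·0.682277+1/2·4.131202+5/4·0.491163≈4.044109; next y=3/5·1.317723+1/4·4.044109≈1.801661
n=5: y≈1.801661, sp=2, e=sp−y≈0.198339; I≈4.329541, D=e−e_prev≈-0.483938; u=2·0.198339+1/2·4.329541+5/4·(-0.483938)≈1.956526; next y=3/5·1.801661+1/4·1.956526≈1.570128
n=6: y≈1.570128, sp=2, e=sp−y≈0.429872; I≈4.759413, D=e−e_prev≈0.231533; u=2·0.429872+1/2·4.759413+5/4·0.231533≈3.528866; next y=3/5·1.570128+1/4·3.528866≈1.824293
n=7: y≈1.824293, sp=2, e=sp−y≈0.175707; I≈4.935120, D=e−e_prev≈-0.254165; u=2·0.175707+1/2·4.935120+5/4·(-0.254165)≈2.501266; next y=3/5·1.824293+1/4·2.501266≈1.719893
n=8: y≈1.719893, sp=2, e=sp−y≈0.280107; I≈5.215227, D=e−e_prev≈0.104401; u=2·0.280107+1/2·5.215227+5/4·0.104401≈3.298329; next y=3/5·1.719893+1/4·3.298329≈1.856518
n=9: y≈1.856518, sp=2, e=sp−y≈0.143482; I≈5.358709, D=e−e_prev≈-0.136625; u=2·0.143482+1/2·5.358709+5/4·(-0.136625)≈2.795537; next y=3/5·1.856518+1/4·2.795537≈1.812795
n=10: y≈1.812795, sp=2, e=sp−y≈0.187205; I≈5.545914, D=e−e_prev≈0.043723; u=2·0.187205+1/2·5.545914+5/4·0.043723≈3.202021; next y=3/5·1.812795+1/4·3.202021≈1.888182
n=11: y≈1.888182, sp=2, e=sp−y≈0.111818; I≈5.657732, D=e−e_prev≈-0.075387; u=2·0.111818+1/2·5.657732+5/4·(-0.075387)≈2.958268; next y=3/5·1.888182+1/4·2.958268≈1.872476

0 2 7.500 0.000
1 2 -1.031 1.875
2 2 5.154 0.867
3 2 0.930 1.809
4 2 4.044 1.318
5 2 1.957 1.802
6 2 3.529 1.570
7 2 2.501 1.824
8 2 3.298 1.720
9 2 2.796 1.857
10 2 3.202 1.813
11 2 2.958 1.888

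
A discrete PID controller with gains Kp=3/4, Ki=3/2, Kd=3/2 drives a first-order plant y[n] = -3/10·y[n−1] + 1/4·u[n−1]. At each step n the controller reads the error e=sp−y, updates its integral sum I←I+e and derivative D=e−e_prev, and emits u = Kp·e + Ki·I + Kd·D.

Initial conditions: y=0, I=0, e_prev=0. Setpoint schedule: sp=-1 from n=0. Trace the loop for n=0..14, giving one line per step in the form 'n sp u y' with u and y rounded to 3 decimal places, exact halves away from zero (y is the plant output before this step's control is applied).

0 -1 -3.750 0.000
1 -1 -0.234 -0.938
2 -1 -6.085 0.223
3 -1 0.611 -1.588
4 -1 -9.537 0.629
5 -1 3.354 -2.573
6 -1 -14.778 1.610
7 -1 9.286 -4.178
8 -1 -23.701 3.575
9 -1 20.713 -6.998
10 -1 -39.682 7.278
11 -1 41.995 -12.104
12 -1 -68.798 14.130
13 -1 81.239 -21.438
14 -1 -122.130 26.741

(exact arithmetic carried between steps; '≈' marks a value shown rounded to 6 d.p. or computed from one; I and e_prev carry over from the previous line; the table rounds u and y to 3 d.p., halves away from zero)
n=0: y=0, sp=-1, e=sp−y=-1; I=-1, D=e−e_prev=-1; u=3/4·(-1)+3/2·(-1)+3/2·(-1)=-3.75; next y=-3/10·0+1/4·(-3.75)=-0.9375
n=1: y=-0.9375, sp=-1, e=sp−y=-0.0625; I=-1.0625, D=e−e_prev=0.9375; u=3/4·(-0.0625)+3/2·(-1.0625)+3/2·0.9375=-0.234375; next y=-3/10·(-0.9375)+1/4·(-0.234375)≈0.222656
n=2: y≈0.222656, sp=-1, e=sp−y≈-1.222656; I≈-2.285156, D=e−e_prev≈-1.160156; u=3/4·(-1.222656)+3/2·(-2.285156)+3/2·(-1.160156)≈-6.084961; next y=-3/10·0.222656+1/4·(-6.084961)≈-1.588037
n=3: y≈-1.588037, sp=-1, e=sp−y≈0.588037; I≈-1.697119, D=e−e_prev≈1.810693; u=3/4·0.588037+3/2·(-1.697119)+3/2·1.810693≈0.611389; next y=-3/10·(-1.588037)+1/4·0.611389≈0.629258
n=4: y≈0.629258, sp=-1, e=sp−y≈-1.629258; I≈-3.326378, D=e−e_prev≈-2.217296; u=3/4·(-1.629258)+3/2·(-3.326378)+3/2·(-2.217296)≈-9.537453; next y=-3/10·0.629258+1/4·(-9.537453)≈-2.573141
n=5: y≈-2.573141, sp=-1, e=sp−y≈1.573141; I≈-1.753237, D=e−e_prev≈3.202399; u=3/4·1.573141+3/2·(-1.753237)+3/2·3.202399≈3.353600; next y=-3/10·(-2.573141)+1/4·3.353600≈1.610342
n=6: y≈1.610342, sp=-1, e=sp−y≈-2.610342; I≈-4.363579, D=e−e_prev≈-4.183483; u=3/4·(-2.610342)+3/2·(-4.363579)+3/2·(-4.183483)≈-14.778350; next y=-3/10·1.610342+1/4·(-14.778350)≈-4.177690
n=7: y≈-4.177690, sp=-1, e=sp−y≈3.177690; I≈-1.185889, D=e−e_prev≈5.788032; u=3/4·3.177690+3/2·(-1.185889)+3/2·5.788032≈9.286483; next y=-3/10·(-4.177690)+1/4·9.286483≈3.574928
n=8: y≈3.574928, sp=-1, e=sp−y≈-4.574928; I≈-5.760816, D=e−e_prev≈-7.752618; u=3/4·(-4.574928)+3/2·(-5.760816)+3/2·(-7.752618)≈-23.701347; next y=-3/10·3.574928+1/4·(-23.701347)≈-6.997815
n=9: y≈-6.997815, sp=-1, e=sp−y≈5.997815; I≈0.236999, D=e−e_prev≈10.572743; u=3/4·5.997815+3/2·0.236999+3/2·10.572743≈20.712973; next y=-3/10·(-6.997815)+1/4·20.712973≈7.277588
n=10: y≈7.277588, sp=-1, e=sp−y≈-8.277588; I≈-8.040589, D=e−e_prev≈-14.275403; u=3/4·(-8.277588)+3/2·(-8.040589)+3/2·(-14.275403)≈-39.682179; next y=-3/10·7.277588+1/4·(-39.682179)≈-12.103821
n=11: y≈-12.103821, sp=-1, e=sp−y≈11.103821; I≈3.063232, D=e−e_prev≈19.381409; u=3/4·11.103821+3/2·3.063232+3/2·19.381409≈41.994827; next y=-3/10·(-12.103821)+1/4·41.994827≈14.129853
n=12: y≈14.129853, sp=-1, e=sp−y≈-15.129853; I≈-12.066621, D=e−e_prev≈-26.233674; u=3/4·(-15.129853)+3/2·(-12.066621)+3/2·(-26.233674)≈-68.797833; next y=-3/10·14.129853+1/4·(-68.797833)≈-21.438414
n=13: y≈-21.438414, sp=-1, e=sp−y≈20.438414; I≈8.371793, D=e−e_prev≈35.568267; u=3/4·20.438414+3/2·8.371793+3/2·35.568267≈81.238901; next y=-3/10·(-21.438414)+1/4·81.238901≈26.741249
n=14: y≈26.741249, sp=-1, e=sp−y≈-27.741249; I≈-19.369457, D=e−e_prev≈-48.179664; u=3/4·(-27.741249)+3/2·(-19.369457)+3/2·(-48.179664)≈-122.129617; next y=-3/10·26.741249+1/4·(-122.129617)≈-38.554779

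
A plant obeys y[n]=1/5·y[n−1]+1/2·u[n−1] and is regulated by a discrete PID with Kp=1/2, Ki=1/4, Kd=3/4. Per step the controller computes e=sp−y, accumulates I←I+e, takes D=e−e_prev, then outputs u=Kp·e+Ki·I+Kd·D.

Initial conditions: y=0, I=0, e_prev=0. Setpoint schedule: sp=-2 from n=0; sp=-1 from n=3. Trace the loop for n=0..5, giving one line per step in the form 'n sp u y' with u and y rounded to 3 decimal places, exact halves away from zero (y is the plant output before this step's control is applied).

0 -2 -3.000 0.000
1 -2 0.250 -1.500
2 -2 -2.988 -0.175
3 -1 1.081 -1.529
4 -1 -3.197 0.235
5 -1 0.496 -1.552

(exact arithmetic carried between steps; '≈' marks a value shown rounded to 6 d.p. or computed from one; I and e_prev carry over from the previous line; the table rounds u and y to 3 d.p., halves away from zero)
n=0: y=0, sp=-2, e=sp−y=-2; I=-2, D=e−e_prev=-2; u=1/2·(-2)+1/4·(-2)+3/4·(-2)=-3; next y=1/5·0+1/2·(-3)=-1.5
n=1: y=-1.5, sp=-2, e=sp−y=-0.5; I=-2.5, D=e−e_prev=1.5; u=1/2·(-0.5)+1/4·(-2.5)+3/4·1.5=0.25; next y=1/5·(-1.5)+1/2·0.25=-0.175
n=2: y=-0.175, sp=-2, e=sp−y=-1.825; I=-4.325, D=e−e_prev=-1.325; u=1/2·(-1.825)+1/4·(-4.325)+3/4·(-1.325)=-2.9875; next y=1/5·(-0.175)+1/2·(-2.9875)=-1.52875
n=3: y=-1.52875, sp=-1, e=sp−y=0.52875; I=-3.79625, D=e−e_prev=2.35375; u=1/2·0.52875+1/4·(-3.79625)+3/4·2.35375=1.080625; next y=1/5·(-1.52875)+1/2·1.080625≈0.234563
n=4: y≈0.234563, sp=-1, e=sp−y≈-1.234563; I≈-5.030813, D=e−e_prev≈-1.763313; u=1/2·(-1.234563)+1/4·(-5.030813)+3/4·(-1.763313)≈-3.197469; next y=1/5·0.234563+1/2·(-3.197469)≈-1.551822
n=5: y≈-1.551822, sp=-1, e=sp−y≈0.551822; I≈-4.478991, D=e−e_prev≈1.786384; u=1/2·0.551822+1/4·(-4.478991)+3/4·1.786384≈0.495952; next y=1/5·(-1.551822)+1/2·0.495952≈-0.062389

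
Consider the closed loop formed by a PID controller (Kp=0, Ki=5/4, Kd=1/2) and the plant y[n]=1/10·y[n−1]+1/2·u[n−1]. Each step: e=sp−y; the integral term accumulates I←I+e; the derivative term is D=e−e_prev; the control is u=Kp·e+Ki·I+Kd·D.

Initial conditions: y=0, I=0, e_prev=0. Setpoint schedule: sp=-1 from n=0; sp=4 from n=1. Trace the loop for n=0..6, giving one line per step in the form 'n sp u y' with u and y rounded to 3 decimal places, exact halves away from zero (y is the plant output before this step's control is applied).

(exact arithmetic carried between steps; '≈' marks a value shown rounded to 6 d.p. or computed from one; I and e_prev carry over from the previous line; the table rounds u and y to 3 d.p., halves away from zero)
n=0: y=0, sp=-1, e=sp−y=-1; I=-1, D=e−e_prev=-1; u=0·(-1)+5/4·(-1)+1/2·(-1)=-1.75; next y=1/10·0+1/2·(-1.75)=-0.875
n=1: y=-0.875, sp=4, e=sp−y=4.875; I=3.875, D=e−e_prev=5.875; u=0·4.875+5/4·3.875+1/2·5.875=7.78125; next y=1/10·(-0.875)+1/2·7.78125=3.803125
n=2: y=3.803125, sp=4, e=sp−y=0.196875; I=4.071875, D=e−e_prev=-4.678125; u=0·0.196875+5/4·4.071875+1/2·(-4.678125)≈2.750781; next y=1/10·3.803125+1/2·2.750781≈1.755703
n=3: y≈1.755703, sp=4, e=sp−y≈2.244297; I≈6.316172, D=e−e_prev≈2.047422; u=0·2.244297+5/4·6.316172+1/2·2.047422≈8.918926; next y=1/10·1.755703+1/2·8.918926≈4.635033
n=4: y≈4.635033, sp=4, e=sp−y≈-0.635033; I≈5.681139, D=e−e_prev≈-2.879330; u=0·(-0.635033)+5/4·5.681139+1/2·(-2.879330)≈5.661758; next y=1/10·4.635033+1/2·5.661758≈3.294382
n=5: y≈3.294382, sp=4, e=sp−y≈0.705618; I≈6.386756, D=e−e_prev≈1.340651; u=0·0.705618+5/4·6.386756+1/2·1.340651≈8.653771; next y=1/10·3.294382+1/2·8.653771≈4.656324
n=6: y≈4.656324, sp=4, e=sp−y≈-0.656324; I≈5.730433, D=e−e_prev≈-1.361941; u=0·(-0.656324)+5/4·5.730433+1/2·(-1.361941)≈6.482070; next y=1/10·4.656324+1/2·6.482070≈3.706667

0 -1 -1.750 0.000
1 4 7.781 -0.875
2 4 2.751 3.803
3 4 8.919 1.756
4 4 5.662 4.635
5 4 8.654 3.294
6 4 6.482 4.656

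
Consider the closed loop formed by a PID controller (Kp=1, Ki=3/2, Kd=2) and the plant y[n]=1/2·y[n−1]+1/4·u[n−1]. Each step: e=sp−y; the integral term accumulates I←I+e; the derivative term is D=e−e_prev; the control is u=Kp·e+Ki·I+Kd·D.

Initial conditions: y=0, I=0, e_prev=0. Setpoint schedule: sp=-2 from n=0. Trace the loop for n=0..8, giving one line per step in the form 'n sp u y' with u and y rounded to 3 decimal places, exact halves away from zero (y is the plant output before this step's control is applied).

0 -2 -9.000 0.000
1 -2 2.125 -2.250
2 -2 -9.453 -0.594
3 -2 1.049 -2.660
4 -2 -9.259 -1.068
5 -2 0.541 -2.849
6 -2 -8.766 -1.289
7 -2 0.248 -2.836
8 -2 -8.252 -1.356

(exact arithmetic carried between steps; '≈' marks a value shown rounded to 6 d.p. or computed from one; I and e_prev carry over from the previous line; the table rounds u and y to 3 d.p., halves away from zero)
n=0: y=0, sp=-2, e=sp−y=-2; I=-2, D=e−e_prev=-2; u=1·(-2)+3/2·(-2)+2·(-2)=-9; next y=1/2·0+1/4·(-9)=-2.25
n=1: y=-2.25, sp=-2, e=sp−y=0.25; I=-1.75, D=e−e_prev=2.25; u=1·0.25+3/2·(-1.75)+2·2.25=2.125; next y=1/2·(-2.25)+1/4·2.125=-0.59375
n=2: y=-0.59375, sp=-2, e=sp−y=-1.40625; I=-3.15625, D=e−e_prev=-1.65625; u=1·(-1.40625)+3/2·(-3.15625)+2·(-1.65625)=-9.453125; next y=1/2·(-0.59375)+1/4·(-9.453125)≈-2.660156
n=3: y≈-2.660156, sp=-2, e=sp−y≈0.660156; I≈-2.496094, D=e−e_prev≈2.066406; u=1·0.660156+3/2·(-2.496094)+2·2.066406≈1.048828; next y=1/2·(-2.660156)+1/4·1.048828≈-1.067871
n=4: y≈-1.067871, sp=-2, e=sp−y≈-0.932129; I≈-3.428223, D=e−e_prev≈-1.592285; u=1·(-0.932129)+3/2·(-3.428223)+2·(-1.592285)≈-9.259033; next y=1/2·(-1.067871)+1/4·(-9.259033)≈-2.848694
n=5: y≈-2.848694, sp=-2, e=sp−y≈0.848694; I≈-2.579529, D=e−e_prev≈1.780823; u=1·0.848694+3/2·(-2.579529)+2·1.780823≈0.541046; next y=1/2·(-2.848694)+1/4·0.541046≈-1.289085
n=6: y≈-1.289085, sp=-2, e=sp−y≈-0.710915; I≈-3.290443, D=e−e_prev≈-1.559608; u=1·(-0.710915)+3/2·(-3.290443)+2·(-1.559608)≈-8.765797; next y=1/2·(-1.289085)+1/4·(-8.765797)≈-2.835992
n=7: y≈-2.835992, sp=-2, e=sp−y≈0.835992; I≈-2.454452, D=e−e_prev≈1.546906; u=1·0.835992+3/2·(-2.454452)+2·1.546906≈0.248127; next y=1/2·(-2.835992)+1/4·0.248127≈-1.355964
n=8: y≈-1.355964, sp=-2, e=sp−y≈-0.644036; I≈-3.098487, D=e−e_prev≈-1.480028; u=1·(-0.644036)+3/2·(-3.098487)+2·(-1.480028)≈-8.251823; next y=1/2·(-1.355964)+1/4·(-8.251823)≈-2.740938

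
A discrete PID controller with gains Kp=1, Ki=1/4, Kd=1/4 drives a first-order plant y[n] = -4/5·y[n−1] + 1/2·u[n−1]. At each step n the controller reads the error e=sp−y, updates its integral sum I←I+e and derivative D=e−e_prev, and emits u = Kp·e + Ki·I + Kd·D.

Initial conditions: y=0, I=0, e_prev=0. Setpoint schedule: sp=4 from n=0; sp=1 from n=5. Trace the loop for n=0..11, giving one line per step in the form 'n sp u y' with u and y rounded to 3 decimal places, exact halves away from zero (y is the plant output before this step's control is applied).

0 4 6.000 0.000
1 4 1.500 3.000
2 4 9.475 -1.650
3 4 -1.836 6.058
4 4 17.309 -5.764
5 1 -16.250 13.266
6 1 34.196 -18.738
7 1 -45.109 32.088
8 1 80.295 -48.225
9 1 -117.906 78.727
10 1 195.394 -121.935
11 1 -299.807 195.245

(exact arithmetic carried between steps; '≈' marks a value shown rounded to 6 d.p. or computed from one; I and e_prev carry over from the previous line; the table rounds u and y to 3 d.p., halves away from zero)
n=0: y=0, sp=4, e=sp−y=4; I=4, D=e−e_prev=4; u=1·4+1/4·4+1/4·4=6; next y=-4/5·0+1/2·6=3
n=1: y=3, sp=4, e=sp−y=1; I=5, D=e−e_prev=-3; u=1·1+1/4·5+1/4·(-3)=1.5; next y=-4/5·3+1/2·1.5=-1.65
n=2: y=-1.65, sp=4, e=sp−y=5.65; I=10.65, D=e−e_prev=4.65; u=1·5.65+1/4·10.65+1/4·4.65=9.475; next y=-4/5·(-1.65)+1/2·9.475=6.0575
n=3: y=6.0575, sp=4, e=sp−y=-2.0575; I=8.5925, D=e−e_prev=-7.7075; u=1·(-2.0575)+1/4·8.5925+1/4·(-7.7075)=-1.83625; next y=-4/5·6.0575+1/2·(-1.83625)=-5.764125
n=4: y=-5.764125, sp=4, e=sp−y=9.764125; I=18.356625, D=e−e_prev=11.821625; u=1·9.764125+1/4·18.356625+1/4·11.821625≈17.308688; next y=-4/5·(-5.764125)+1/2·17.308688≈13.265644
n=5: y≈13.265644, sp=1, e=sp−y≈-12.265644; I≈6.090981, D=e−e_prev≈-22.029769; u=1·(-12.265644)+1/4·6.090981+1/4·(-22.029769)≈-16.250341; next y=-4/5·13.265644+1/2·(-16.250341)≈-18.737685
n=6: y≈-18.737685, sp=1, e=sp−y≈19.737685; I≈25.828667, D=e−e_prev≈32.003329; u=1·19.737685+1/4·25.828667+1/4·32.003329≈34.195684; next y=-4/5·(-18.737685)+1/2·34.195684≈32.087990
n=7: y≈32.087990, sp=1, e=sp−y≈-31.087990; I≈-5.259324, D=e−e_prev≈-50.825676; u=1·(-31.087990)+1/4·(-5.259324)+1/4·(-50.825676)≈-45.109240; next y=-4/5·32.087990+1/2·(-45.109240)≈-48.225012
n=8: y≈-48.225012, sp=1, e=sp−y≈49.225012; I≈43.965689, D=e−e_prev≈80.313003; u=1·49.225012+1/4·43.965689+1/4·80.313003≈80.294685; next y=-4/5·(-48.225012)+1/2·80.294685≈78.727353
n=9: y≈78.727353, sp=1, e=sp−y≈-77.727353; I≈-33.761664, D=e−e_prev≈-126.952365; u=1·(-77.727353)+1/4·(-33.761664)+1/4·(-126.952365)≈-117.905860; next y=-4/5·78.727353+1/2·(-117.905860)≈-121.934812
n=10: y≈-121.934812, sp=1, e=sp−y≈122.934812; I≈89.173148, D=e−e_prev≈200.662164; u=1·122.934812+1/4·89.173148+1/4·200.662164≈195.393640; next y=-4/5·(-121.934812)+1/2·195.393640≈195.244670
n=11: y≈195.244670, sp=1, e=sp−y≈-194.244670; I≈-105.071522, D=e−e_prev≈-317.179481; u=1·(-194.244670)+1/4·(-105.071522)+1/4·(-317.179481)≈-299.807420; next y=-4/5·195.244670+1/2·(-299.807420)≈-306.099446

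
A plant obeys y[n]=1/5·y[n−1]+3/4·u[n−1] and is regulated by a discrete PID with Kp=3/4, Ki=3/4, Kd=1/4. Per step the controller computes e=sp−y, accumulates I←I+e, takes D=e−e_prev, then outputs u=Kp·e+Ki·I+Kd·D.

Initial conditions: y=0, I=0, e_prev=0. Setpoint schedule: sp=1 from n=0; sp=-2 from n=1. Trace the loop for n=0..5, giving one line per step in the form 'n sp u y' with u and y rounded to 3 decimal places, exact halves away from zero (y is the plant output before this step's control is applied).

0 1 1.750 0.000
1 -2 -5.297 1.313
2 -2 2.087 -3.710
3 -2 -5.819 0.823
4 -2 1.987 -4.200
5 -2 -6.106 0.650

(exact arithmetic carried between steps; '≈' marks a value shown rounded to 6 d.p. or computed from one; I and e_prev carry over from the previous line; the table rounds u and y to 3 d.p., halves away from zero)
n=0: y=0, sp=1, e=sp−y=1; I=1, D=e−e_prev=1; u=3/4·1+3/4·1+1/4·1=1.75; next y=1/5·0+3/4·1.75=1.3125
n=1: y=1.3125, sp=-2, e=sp−y=-3.3125; I=-2.3125, D=e−e_prev=-4.3125; u=3/4·(-3.3125)+3/4·(-2.3125)+1/4·(-4.3125)=-5.296875; next y=1/5·1.3125+3/4·(-5.296875)≈-3.710156
n=2: y≈-3.710156, sp=-2, e=sp−y≈1.710156; I≈-0.602344, D=e−e_prev≈5.022656; u=3/4·1.710156+3/4·(-0.602344)+1/4·5.022656≈2.086523; next y=1/5·(-3.710156)+3/4·2.086523≈0.822861
n=3: y≈0.822861, sp=-2, e=sp−y≈-2.822861; I≈-3.425205, D=e−e_prev≈-4.533018; u=3/4·(-2.822861)+3/4·(-3.425205)+1/4·(-4.533018)≈-5.819304; next y=1/5·0.822861+3/4·(-5.819304)≈-4.199906
n=4: y≈-4.199906, sp=-2, e=sp−y≈2.199906; I≈-1.225299, D=e−e_prev≈5.022767; u=3/4·2.199906+3/4·(-1.225299)+1/4·5.022767≈1.986647; next y=1/5·(-4.199906)+3/4·1.986647≈0.650004
n=5: y≈0.650004, sp=-2, e=sp−y≈-2.650004; I≈-3.875303, D=e−e_prev≈-4.849910; u=3/4·(-2.650004)+3/4·(-3.875303)+1/4·(-4.849910)≈-6.106458; next y=1/5·0.650004+3/4·(-6.106458)≈-4.449843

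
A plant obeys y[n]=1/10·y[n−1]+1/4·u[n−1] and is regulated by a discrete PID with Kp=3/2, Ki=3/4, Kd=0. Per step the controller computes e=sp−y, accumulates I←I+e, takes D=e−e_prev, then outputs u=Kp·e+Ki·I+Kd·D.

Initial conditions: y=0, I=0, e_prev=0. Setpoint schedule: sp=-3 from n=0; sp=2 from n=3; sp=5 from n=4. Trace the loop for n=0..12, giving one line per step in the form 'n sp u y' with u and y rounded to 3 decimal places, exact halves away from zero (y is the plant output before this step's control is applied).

0 -3 -6.750 0.000
1 -3 -5.203 -1.688
2 -3 -6.678 -1.470
3 2 4.205 -1.816
4 5 7.774 0.870
5 5 8.260 2.030
6 5 9.952 2.268
7 5 10.996 2.715
8 5 12.022 3.020
9 5 12.861 3.308
10 5 13.594 3.546
11 5 14.218 3.753
12 5 14.756 3.930

(exact arithmetic carried between steps; '≈' marks a value shown rounded to 6 d.p. or computed from one; I and e_prev carry over from the previous line; the table rounds u and y to 3 d.p., halves away from zero)
n=0: y=0, sp=-3, e=sp−y=-3; I=-3, D=e−e_prev=-3; u=3/2·(-3)+3/4·(-3)+0·(-3)=-6.75; next y=1/10·0+1/4·(-6.75)=-1.6875
n=1: y=-1.6875, sp=-3, e=sp−y=-1.3125; I=-4.3125, D=e−e_prev=1.6875; u=3/2·(-1.3125)+3/4·(-4.3125)+0·1.6875=-5.203125; next y=1/10·(-1.6875)+1/4·(-5.203125)≈-1.469531
n=2: y≈-1.469531, sp=-3, e=sp−y≈-1.530469; I≈-5.842969, D=e−e_prev≈-0.217969; u=3/2·(-1.530469)+3/4·(-5.842969)+0·(-0.217969)≈-6.677930; next y=1/10·(-1.469531)+1/4·(-6.677930)≈-1.816436
n=3: y≈-1.816436, sp=2, e=sp−y≈3.816436; I≈-2.026533, D=e−e_prev≈5.346904; u=3/2·3.816436+3/4·(-2.026533)+0·5.346904≈4.204753; next y=1/10·(-1.816436)+1/4·4.204753≈0.869545
n=4: y≈0.869545, sp=5, e=sp−y≈4.130455; I≈2.103922, D=e−e_prev≈0.314020; u=3/2·4.130455+3/4·2.103922+0·0.314020≈7.773624; next y=1/10·0.869545+1/4·7.773624≈2.030361
n=5: y≈2.030361, sp=5, e=sp−y≈2.969639; I≈5.073561, D=e−e_prev≈-1.160816; u=3/2·2.969639+3/4·5.073561+0·(-1.160816)≈8.259630; next y=1/10·2.030361+1/4·8.259630≈2.267944
n=6: y≈2.267944, sp=5, e=sp−y≈2.732056; I≈7.805618, D=e−e_prev≈-0.237583; u=3/2·2.732056+3/4·7.805618+0·(-0.237583)≈9.952298; next y=1/10·2.267944+1/4·9.952298≈2.714869
n=7: y≈2.714869, sp=5, e=sp−y≈2.285131; I≈10.090749, D=e−e_prev≈-0.446925; u=3/2·2.285131+3/4·10.090749+0·(-0.446925)≈10.995758; next y=1/10·2.714869+1/4·10.995758≈3.020427
n=8: y≈3.020427, sp=5, e=sp−y≈1.979573; I≈12.070322, D=e−e_prev≈-0.305558; u=3/2·1.979573+3/4·12.070322+0·(-0.305558)≈12.022102; next y=1/10·3.020427+1/4·12.022102≈3.307568
n=9: y≈3.307568, sp=5, e=sp−y≈1.692432; I≈13.762754, D=e−e_prev≈-0.287142; u=3/2·1.692432+3/4·13.762754+0·(-0.287142)≈12.860713; next y=1/10·3.307568+1/4·12.860713≈3.545935
n=10: y≈3.545935, sp=5, e=sp−y≈1.454065; I≈15.216819, D=e−e_prev≈-0.238367; u=3/2·1.454065+3/4·15.216819+0·(-0.238367)≈13.593712; next y=1/10·3.545935+1/4·13.593712≈3.753021
n=11: y≈3.753021, sp=5, e=sp−y≈1.246979; I≈16.463798, D=e−e_prev≈-0.207086; u=3/2·1.246979+3/4·16.463798+0·(-0.207086)≈14.218316; next y=1/10·3.753021+1/4·14.218316≈3.929881
n=12: y≈3.929881, sp=5, e=sp−y≈1.070119; I≈17.533917, D=e−e_prev≈-0.176860; u=3/2·1.070119+3/4·17.533917+0·(-0.176860)≈14.755616; next y=1/10·3.929881+1/4·14.755616≈4.081892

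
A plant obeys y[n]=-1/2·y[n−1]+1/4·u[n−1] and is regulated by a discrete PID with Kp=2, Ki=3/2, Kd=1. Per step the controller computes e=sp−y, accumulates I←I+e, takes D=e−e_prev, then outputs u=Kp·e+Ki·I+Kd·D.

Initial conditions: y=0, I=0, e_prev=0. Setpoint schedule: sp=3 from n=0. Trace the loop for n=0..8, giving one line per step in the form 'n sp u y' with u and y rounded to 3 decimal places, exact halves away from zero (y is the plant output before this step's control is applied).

0 3 13.500 0.000
1 3 -0.188 3.375
2 3 25.617 -1.734
3 3 -12.917 7.271
4 3 53.296 -6.865
5 3 -52.340 16.756
6 3 122.635 -21.463
7 3 -161.730 41.390
8 3 304.869 -61.128

(exact arithmetic carried between steps; '≈' marks a value shown rounded to 6 d.p. or computed from one; I and e_prev carry over from the previous line; the table rounds u and y to 3 d.p., halves away from zero)
n=0: y=0, sp=3, e=sp−y=3; I=3, D=e−e_prev=3; u=2·3+3/2·3+1·3=13.5; next y=-1/2·0+1/4·13.5=3.375
n=1: y=3.375, sp=3, e=sp−y=-0.375; I=2.625, D=e−e_prev=-3.375; u=2·(-0.375)+3/2·2.625+1·(-3.375)=-0.1875; next y=-1/2·3.375+1/4·(-0.1875)=-1.734375
n=2: y=-1.734375, sp=3, e=sp−y=4.734375; I=7.359375, D=e−e_prev=5.109375; u=2·4.734375+3/2·7.359375+1·5.109375≈25.617188; next y=-1/2·(-1.734375)+1/4·25.617188≈7.271484
n=3: y≈7.271484, sp=3, e=sp−y≈-4.271484; I≈3.087891, D=e−e_prev≈-9.005859; u=2·(-4.271484)+3/2·3.087891+1·(-9.005859)≈-12.916992; next y=-1/2·7.271484+1/4·(-12.916992)≈-6.864990
n=4: y≈-6.864990, sp=3, e=sp−y≈9.864990; I≈12.952881, D=e−e_prev≈14.136475; u=2·9.864990+3/2·12.952881+1·14.136475≈53.295776; next y=-1/2·(-6.864990)+1/4·53.295776≈16.756439
n=5: y≈16.756439, sp=3, e=sp−y≈-13.756439; I≈-0.803558, D=e−e_prev≈-23.621429; u=2·(-13.756439)+3/2·(-0.803558)+1·(-23.621429)≈-52.339645; next y=-1/2·16.756439+1/4·(-52.339645)≈-21.463131
n=6: y≈-21.463131, sp=3, e=sp−y≈24.463131; I≈23.659573, D=e−e_prev≈38.219570; u=2·24.463131+3/2·23.659573+1·38.219570≈122.635191; next y=-1/2·(-21.463131)+1/4·122.635191≈41.390363
n=7: y≈41.390363, sp=3, e=sp−y≈-38.390363; I≈-14.730791, D=e−e_prev≈-62.853494; u=2·(-38.390363)+3/2·(-14.730791)+1·(-62.853494)≈-161.730407; next y=-1/2·41.390363+1/4·(-161.730407)≈-61.127783
n=8: y≈-61.127783, sp=3, e=sp−y≈64.127783; I≈49.396993, D=e−e_prev≈102.518146; u=2·64.127783+3/2·49.396993+1·102.518146≈304.869202; next y=-1/2·(-61.127783)+1/4·304.869202≈106.781192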